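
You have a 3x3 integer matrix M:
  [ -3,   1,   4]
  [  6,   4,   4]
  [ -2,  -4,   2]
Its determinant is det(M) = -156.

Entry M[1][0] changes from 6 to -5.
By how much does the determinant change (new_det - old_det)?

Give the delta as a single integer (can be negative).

Answer: 198

Derivation:
Cofactor C_10 = -18
Entry delta = -5 - 6 = -11
Det delta = entry_delta * cofactor = -11 * -18 = 198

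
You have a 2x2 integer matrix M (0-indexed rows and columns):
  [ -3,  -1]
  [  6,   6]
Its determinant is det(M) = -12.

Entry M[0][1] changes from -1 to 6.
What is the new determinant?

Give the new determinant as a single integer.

Answer: -54

Derivation:
det is linear in row 0: changing M[0][1] by delta changes det by delta * cofactor(0,1).
Cofactor C_01 = (-1)^(0+1) * minor(0,1) = -6
Entry delta = 6 - -1 = 7
Det delta = 7 * -6 = -42
New det = -12 + -42 = -54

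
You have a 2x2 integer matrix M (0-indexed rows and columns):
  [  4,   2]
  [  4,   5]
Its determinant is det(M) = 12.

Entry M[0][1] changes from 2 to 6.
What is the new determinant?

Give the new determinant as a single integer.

Answer: -4

Derivation:
det is linear in row 0: changing M[0][1] by delta changes det by delta * cofactor(0,1).
Cofactor C_01 = (-1)^(0+1) * minor(0,1) = -4
Entry delta = 6 - 2 = 4
Det delta = 4 * -4 = -16
New det = 12 + -16 = -4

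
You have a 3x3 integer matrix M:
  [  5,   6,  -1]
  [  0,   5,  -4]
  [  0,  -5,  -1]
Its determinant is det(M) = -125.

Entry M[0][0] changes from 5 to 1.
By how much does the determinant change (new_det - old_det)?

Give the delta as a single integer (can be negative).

Answer: 100

Derivation:
Cofactor C_00 = -25
Entry delta = 1 - 5 = -4
Det delta = entry_delta * cofactor = -4 * -25 = 100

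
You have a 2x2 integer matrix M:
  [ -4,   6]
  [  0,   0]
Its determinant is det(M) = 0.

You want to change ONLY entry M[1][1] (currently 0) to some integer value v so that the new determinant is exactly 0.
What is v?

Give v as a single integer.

det is linear in entry M[1][1]: det = old_det + (v - 0) * C_11
Cofactor C_11 = -4
Want det = 0: 0 + (v - 0) * -4 = 0
  (v - 0) = 0 / -4 = 0
  v = 0 + (0) = 0

Answer: 0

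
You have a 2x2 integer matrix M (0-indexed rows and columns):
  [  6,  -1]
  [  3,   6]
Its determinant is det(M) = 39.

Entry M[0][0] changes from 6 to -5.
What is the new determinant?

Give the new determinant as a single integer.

det is linear in row 0: changing M[0][0] by delta changes det by delta * cofactor(0,0).
Cofactor C_00 = (-1)^(0+0) * minor(0,0) = 6
Entry delta = -5 - 6 = -11
Det delta = -11 * 6 = -66
New det = 39 + -66 = -27

Answer: -27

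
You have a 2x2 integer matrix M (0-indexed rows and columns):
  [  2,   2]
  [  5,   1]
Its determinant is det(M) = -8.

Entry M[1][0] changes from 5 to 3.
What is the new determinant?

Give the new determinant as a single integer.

det is linear in row 1: changing M[1][0] by delta changes det by delta * cofactor(1,0).
Cofactor C_10 = (-1)^(1+0) * minor(1,0) = -2
Entry delta = 3 - 5 = -2
Det delta = -2 * -2 = 4
New det = -8 + 4 = -4

Answer: -4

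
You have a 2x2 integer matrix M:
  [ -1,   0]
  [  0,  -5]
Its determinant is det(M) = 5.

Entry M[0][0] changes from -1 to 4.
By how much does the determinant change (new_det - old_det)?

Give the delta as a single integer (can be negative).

Answer: -25

Derivation:
Cofactor C_00 = -5
Entry delta = 4 - -1 = 5
Det delta = entry_delta * cofactor = 5 * -5 = -25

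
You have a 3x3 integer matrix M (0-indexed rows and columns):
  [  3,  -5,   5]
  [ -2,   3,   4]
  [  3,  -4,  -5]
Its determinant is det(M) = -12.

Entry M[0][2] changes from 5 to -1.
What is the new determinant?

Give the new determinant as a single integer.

det is linear in row 0: changing M[0][2] by delta changes det by delta * cofactor(0,2).
Cofactor C_02 = (-1)^(0+2) * minor(0,2) = -1
Entry delta = -1 - 5 = -6
Det delta = -6 * -1 = 6
New det = -12 + 6 = -6

Answer: -6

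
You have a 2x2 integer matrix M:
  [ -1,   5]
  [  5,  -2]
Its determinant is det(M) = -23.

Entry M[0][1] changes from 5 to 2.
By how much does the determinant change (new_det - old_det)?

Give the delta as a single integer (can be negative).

Cofactor C_01 = -5
Entry delta = 2 - 5 = -3
Det delta = entry_delta * cofactor = -3 * -5 = 15

Answer: 15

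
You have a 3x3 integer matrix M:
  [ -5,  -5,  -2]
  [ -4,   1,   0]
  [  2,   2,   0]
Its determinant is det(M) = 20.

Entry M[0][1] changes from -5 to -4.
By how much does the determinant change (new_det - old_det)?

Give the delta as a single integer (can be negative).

Cofactor C_01 = 0
Entry delta = -4 - -5 = 1
Det delta = entry_delta * cofactor = 1 * 0 = 0

Answer: 0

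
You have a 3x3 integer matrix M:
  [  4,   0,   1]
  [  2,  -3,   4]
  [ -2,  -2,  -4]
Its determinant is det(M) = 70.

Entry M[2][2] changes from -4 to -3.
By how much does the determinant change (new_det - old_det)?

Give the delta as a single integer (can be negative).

Answer: -12

Derivation:
Cofactor C_22 = -12
Entry delta = -3 - -4 = 1
Det delta = entry_delta * cofactor = 1 * -12 = -12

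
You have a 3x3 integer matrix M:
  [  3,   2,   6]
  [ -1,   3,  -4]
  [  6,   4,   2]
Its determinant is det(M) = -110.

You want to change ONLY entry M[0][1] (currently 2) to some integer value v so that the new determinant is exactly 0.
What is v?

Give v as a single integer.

det is linear in entry M[0][1]: det = old_det + (v - 2) * C_01
Cofactor C_01 = -22
Want det = 0: -110 + (v - 2) * -22 = 0
  (v - 2) = 110 / -22 = -5
  v = 2 + (-5) = -3

Answer: -3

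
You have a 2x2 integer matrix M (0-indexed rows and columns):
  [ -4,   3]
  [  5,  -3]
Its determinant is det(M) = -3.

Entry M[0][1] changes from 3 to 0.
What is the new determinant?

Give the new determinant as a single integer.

det is linear in row 0: changing M[0][1] by delta changes det by delta * cofactor(0,1).
Cofactor C_01 = (-1)^(0+1) * minor(0,1) = -5
Entry delta = 0 - 3 = -3
Det delta = -3 * -5 = 15
New det = -3 + 15 = 12

Answer: 12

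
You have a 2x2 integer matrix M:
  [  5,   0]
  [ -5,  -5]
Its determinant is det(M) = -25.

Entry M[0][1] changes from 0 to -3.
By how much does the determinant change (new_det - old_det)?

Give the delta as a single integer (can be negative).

Cofactor C_01 = 5
Entry delta = -3 - 0 = -3
Det delta = entry_delta * cofactor = -3 * 5 = -15

Answer: -15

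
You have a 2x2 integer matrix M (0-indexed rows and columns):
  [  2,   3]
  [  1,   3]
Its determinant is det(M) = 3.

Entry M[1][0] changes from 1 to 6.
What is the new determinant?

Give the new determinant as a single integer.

det is linear in row 1: changing M[1][0] by delta changes det by delta * cofactor(1,0).
Cofactor C_10 = (-1)^(1+0) * minor(1,0) = -3
Entry delta = 6 - 1 = 5
Det delta = 5 * -3 = -15
New det = 3 + -15 = -12

Answer: -12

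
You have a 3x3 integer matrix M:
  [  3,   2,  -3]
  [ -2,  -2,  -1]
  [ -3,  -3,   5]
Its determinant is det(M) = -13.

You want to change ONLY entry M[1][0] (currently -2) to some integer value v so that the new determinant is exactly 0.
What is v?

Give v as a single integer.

Answer: -15

Derivation:
det is linear in entry M[1][0]: det = old_det + (v - -2) * C_10
Cofactor C_10 = -1
Want det = 0: -13 + (v - -2) * -1 = 0
  (v - -2) = 13 / -1 = -13
  v = -2 + (-13) = -15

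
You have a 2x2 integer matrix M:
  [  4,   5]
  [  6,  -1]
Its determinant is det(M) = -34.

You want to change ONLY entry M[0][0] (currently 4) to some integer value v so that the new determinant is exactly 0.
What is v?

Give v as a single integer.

det is linear in entry M[0][0]: det = old_det + (v - 4) * C_00
Cofactor C_00 = -1
Want det = 0: -34 + (v - 4) * -1 = 0
  (v - 4) = 34 / -1 = -34
  v = 4 + (-34) = -30

Answer: -30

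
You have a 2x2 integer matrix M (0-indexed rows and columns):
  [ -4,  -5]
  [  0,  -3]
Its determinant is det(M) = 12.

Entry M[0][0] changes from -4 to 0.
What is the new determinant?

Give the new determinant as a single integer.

Answer: 0

Derivation:
det is linear in row 0: changing M[0][0] by delta changes det by delta * cofactor(0,0).
Cofactor C_00 = (-1)^(0+0) * minor(0,0) = -3
Entry delta = 0 - -4 = 4
Det delta = 4 * -3 = -12
New det = 12 + -12 = 0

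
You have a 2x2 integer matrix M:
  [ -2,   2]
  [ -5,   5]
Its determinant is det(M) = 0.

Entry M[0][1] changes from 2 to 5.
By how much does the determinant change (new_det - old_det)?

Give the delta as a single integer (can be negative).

Answer: 15

Derivation:
Cofactor C_01 = 5
Entry delta = 5 - 2 = 3
Det delta = entry_delta * cofactor = 3 * 5 = 15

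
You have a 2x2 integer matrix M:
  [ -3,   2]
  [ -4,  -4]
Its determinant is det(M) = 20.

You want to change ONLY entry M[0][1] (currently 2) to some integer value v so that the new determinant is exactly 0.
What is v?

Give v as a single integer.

Answer: -3

Derivation:
det is linear in entry M[0][1]: det = old_det + (v - 2) * C_01
Cofactor C_01 = 4
Want det = 0: 20 + (v - 2) * 4 = 0
  (v - 2) = -20 / 4 = -5
  v = 2 + (-5) = -3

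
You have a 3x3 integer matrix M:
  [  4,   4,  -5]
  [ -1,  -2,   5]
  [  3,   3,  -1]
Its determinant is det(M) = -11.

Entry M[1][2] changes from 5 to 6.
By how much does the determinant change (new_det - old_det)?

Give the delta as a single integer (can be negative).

Answer: 0

Derivation:
Cofactor C_12 = 0
Entry delta = 6 - 5 = 1
Det delta = entry_delta * cofactor = 1 * 0 = 0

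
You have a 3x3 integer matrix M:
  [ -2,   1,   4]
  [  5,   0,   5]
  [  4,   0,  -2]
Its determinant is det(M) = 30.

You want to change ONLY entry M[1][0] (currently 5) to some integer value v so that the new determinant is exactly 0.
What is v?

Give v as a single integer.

Answer: -10

Derivation:
det is linear in entry M[1][0]: det = old_det + (v - 5) * C_10
Cofactor C_10 = 2
Want det = 0: 30 + (v - 5) * 2 = 0
  (v - 5) = -30 / 2 = -15
  v = 5 + (-15) = -10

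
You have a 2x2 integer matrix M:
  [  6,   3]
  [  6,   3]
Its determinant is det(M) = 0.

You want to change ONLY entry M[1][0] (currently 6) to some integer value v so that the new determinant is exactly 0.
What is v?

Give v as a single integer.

det is linear in entry M[1][0]: det = old_det + (v - 6) * C_10
Cofactor C_10 = -3
Want det = 0: 0 + (v - 6) * -3 = 0
  (v - 6) = 0 / -3 = 0
  v = 6 + (0) = 6

Answer: 6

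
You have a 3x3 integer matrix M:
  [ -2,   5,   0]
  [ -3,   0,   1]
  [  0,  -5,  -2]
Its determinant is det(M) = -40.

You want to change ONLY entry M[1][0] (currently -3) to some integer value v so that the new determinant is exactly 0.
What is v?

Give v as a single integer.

det is linear in entry M[1][0]: det = old_det + (v - -3) * C_10
Cofactor C_10 = 10
Want det = 0: -40 + (v - -3) * 10 = 0
  (v - -3) = 40 / 10 = 4
  v = -3 + (4) = 1

Answer: 1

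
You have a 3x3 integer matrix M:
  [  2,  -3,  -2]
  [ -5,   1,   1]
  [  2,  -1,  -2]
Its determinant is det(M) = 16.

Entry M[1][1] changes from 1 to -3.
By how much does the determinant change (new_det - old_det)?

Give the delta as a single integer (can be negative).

Answer: 0

Derivation:
Cofactor C_11 = 0
Entry delta = -3 - 1 = -4
Det delta = entry_delta * cofactor = -4 * 0 = 0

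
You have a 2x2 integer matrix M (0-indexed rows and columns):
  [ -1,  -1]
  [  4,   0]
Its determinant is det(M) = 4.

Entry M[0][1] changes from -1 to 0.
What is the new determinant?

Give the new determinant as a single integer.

Answer: 0

Derivation:
det is linear in row 0: changing M[0][1] by delta changes det by delta * cofactor(0,1).
Cofactor C_01 = (-1)^(0+1) * minor(0,1) = -4
Entry delta = 0 - -1 = 1
Det delta = 1 * -4 = -4
New det = 4 + -4 = 0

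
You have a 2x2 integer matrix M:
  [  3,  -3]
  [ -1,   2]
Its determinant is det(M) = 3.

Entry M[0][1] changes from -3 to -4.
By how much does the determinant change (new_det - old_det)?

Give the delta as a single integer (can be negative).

Answer: -1

Derivation:
Cofactor C_01 = 1
Entry delta = -4 - -3 = -1
Det delta = entry_delta * cofactor = -1 * 1 = -1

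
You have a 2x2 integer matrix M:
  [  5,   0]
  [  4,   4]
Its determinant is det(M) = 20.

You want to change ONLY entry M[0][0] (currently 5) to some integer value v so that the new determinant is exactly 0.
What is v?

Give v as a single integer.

Answer: 0

Derivation:
det is linear in entry M[0][0]: det = old_det + (v - 5) * C_00
Cofactor C_00 = 4
Want det = 0: 20 + (v - 5) * 4 = 0
  (v - 5) = -20 / 4 = -5
  v = 5 + (-5) = 0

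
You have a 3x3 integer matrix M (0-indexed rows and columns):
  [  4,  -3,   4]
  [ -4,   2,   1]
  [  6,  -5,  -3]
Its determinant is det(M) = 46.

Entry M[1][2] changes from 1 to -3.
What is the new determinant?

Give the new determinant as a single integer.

Answer: 38

Derivation:
det is linear in row 1: changing M[1][2] by delta changes det by delta * cofactor(1,2).
Cofactor C_12 = (-1)^(1+2) * minor(1,2) = 2
Entry delta = -3 - 1 = -4
Det delta = -4 * 2 = -8
New det = 46 + -8 = 38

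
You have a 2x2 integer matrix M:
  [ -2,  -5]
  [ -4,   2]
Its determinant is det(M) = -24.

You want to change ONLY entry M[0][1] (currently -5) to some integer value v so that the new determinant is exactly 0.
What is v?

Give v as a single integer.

det is linear in entry M[0][1]: det = old_det + (v - -5) * C_01
Cofactor C_01 = 4
Want det = 0: -24 + (v - -5) * 4 = 0
  (v - -5) = 24 / 4 = 6
  v = -5 + (6) = 1

Answer: 1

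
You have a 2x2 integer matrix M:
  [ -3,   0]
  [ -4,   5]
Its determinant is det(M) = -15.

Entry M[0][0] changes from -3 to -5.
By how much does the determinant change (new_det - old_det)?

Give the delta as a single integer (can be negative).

Cofactor C_00 = 5
Entry delta = -5 - -3 = -2
Det delta = entry_delta * cofactor = -2 * 5 = -10

Answer: -10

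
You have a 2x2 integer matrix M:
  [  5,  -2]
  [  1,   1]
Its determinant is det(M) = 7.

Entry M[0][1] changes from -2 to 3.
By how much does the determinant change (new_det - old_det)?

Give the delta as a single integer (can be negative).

Cofactor C_01 = -1
Entry delta = 3 - -2 = 5
Det delta = entry_delta * cofactor = 5 * -1 = -5

Answer: -5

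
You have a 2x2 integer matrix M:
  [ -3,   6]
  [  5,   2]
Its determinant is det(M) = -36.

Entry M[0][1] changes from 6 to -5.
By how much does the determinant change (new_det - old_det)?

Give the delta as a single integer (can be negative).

Cofactor C_01 = -5
Entry delta = -5 - 6 = -11
Det delta = entry_delta * cofactor = -11 * -5 = 55

Answer: 55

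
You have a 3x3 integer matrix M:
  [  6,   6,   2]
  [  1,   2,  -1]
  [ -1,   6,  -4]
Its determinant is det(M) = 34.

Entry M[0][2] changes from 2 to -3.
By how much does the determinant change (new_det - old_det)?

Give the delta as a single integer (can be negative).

Answer: -40

Derivation:
Cofactor C_02 = 8
Entry delta = -3 - 2 = -5
Det delta = entry_delta * cofactor = -5 * 8 = -40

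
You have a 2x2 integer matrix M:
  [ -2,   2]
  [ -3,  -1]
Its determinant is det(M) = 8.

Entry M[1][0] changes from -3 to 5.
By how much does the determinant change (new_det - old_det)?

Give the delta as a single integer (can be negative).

Answer: -16

Derivation:
Cofactor C_10 = -2
Entry delta = 5 - -3 = 8
Det delta = entry_delta * cofactor = 8 * -2 = -16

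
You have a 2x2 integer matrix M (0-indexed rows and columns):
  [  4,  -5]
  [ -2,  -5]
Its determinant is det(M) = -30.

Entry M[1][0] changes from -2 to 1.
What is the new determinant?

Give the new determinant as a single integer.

Answer: -15

Derivation:
det is linear in row 1: changing M[1][0] by delta changes det by delta * cofactor(1,0).
Cofactor C_10 = (-1)^(1+0) * minor(1,0) = 5
Entry delta = 1 - -2 = 3
Det delta = 3 * 5 = 15
New det = -30 + 15 = -15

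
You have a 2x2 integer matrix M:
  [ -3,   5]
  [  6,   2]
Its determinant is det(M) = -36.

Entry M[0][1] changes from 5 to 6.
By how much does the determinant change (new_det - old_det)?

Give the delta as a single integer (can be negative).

Answer: -6

Derivation:
Cofactor C_01 = -6
Entry delta = 6 - 5 = 1
Det delta = entry_delta * cofactor = 1 * -6 = -6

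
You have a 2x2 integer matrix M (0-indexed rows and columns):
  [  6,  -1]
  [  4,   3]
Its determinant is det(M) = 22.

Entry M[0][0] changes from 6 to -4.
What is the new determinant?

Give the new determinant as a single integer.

Answer: -8

Derivation:
det is linear in row 0: changing M[0][0] by delta changes det by delta * cofactor(0,0).
Cofactor C_00 = (-1)^(0+0) * minor(0,0) = 3
Entry delta = -4 - 6 = -10
Det delta = -10 * 3 = -30
New det = 22 + -30 = -8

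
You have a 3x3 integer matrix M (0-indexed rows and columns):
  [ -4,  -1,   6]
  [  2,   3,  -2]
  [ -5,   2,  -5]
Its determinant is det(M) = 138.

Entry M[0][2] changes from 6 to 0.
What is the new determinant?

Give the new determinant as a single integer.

Answer: 24

Derivation:
det is linear in row 0: changing M[0][2] by delta changes det by delta * cofactor(0,2).
Cofactor C_02 = (-1)^(0+2) * minor(0,2) = 19
Entry delta = 0 - 6 = -6
Det delta = -6 * 19 = -114
New det = 138 + -114 = 24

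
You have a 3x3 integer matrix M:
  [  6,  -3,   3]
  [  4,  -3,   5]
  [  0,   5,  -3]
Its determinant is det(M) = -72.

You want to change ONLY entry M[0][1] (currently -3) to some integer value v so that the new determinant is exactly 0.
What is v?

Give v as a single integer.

det is linear in entry M[0][1]: det = old_det + (v - -3) * C_01
Cofactor C_01 = 12
Want det = 0: -72 + (v - -3) * 12 = 0
  (v - -3) = 72 / 12 = 6
  v = -3 + (6) = 3

Answer: 3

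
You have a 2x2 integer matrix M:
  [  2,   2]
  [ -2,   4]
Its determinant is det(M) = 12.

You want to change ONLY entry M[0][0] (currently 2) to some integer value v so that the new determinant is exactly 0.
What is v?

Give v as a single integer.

det is linear in entry M[0][0]: det = old_det + (v - 2) * C_00
Cofactor C_00 = 4
Want det = 0: 12 + (v - 2) * 4 = 0
  (v - 2) = -12 / 4 = -3
  v = 2 + (-3) = -1

Answer: -1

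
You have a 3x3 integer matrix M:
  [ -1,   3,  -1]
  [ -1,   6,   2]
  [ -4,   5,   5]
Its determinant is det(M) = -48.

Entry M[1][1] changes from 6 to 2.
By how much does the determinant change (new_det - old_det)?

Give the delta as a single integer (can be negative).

Cofactor C_11 = -9
Entry delta = 2 - 6 = -4
Det delta = entry_delta * cofactor = -4 * -9 = 36

Answer: 36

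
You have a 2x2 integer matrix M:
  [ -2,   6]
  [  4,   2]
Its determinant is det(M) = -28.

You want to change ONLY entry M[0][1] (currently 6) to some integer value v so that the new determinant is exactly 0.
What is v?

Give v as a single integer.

det is linear in entry M[0][1]: det = old_det + (v - 6) * C_01
Cofactor C_01 = -4
Want det = 0: -28 + (v - 6) * -4 = 0
  (v - 6) = 28 / -4 = -7
  v = 6 + (-7) = -1

Answer: -1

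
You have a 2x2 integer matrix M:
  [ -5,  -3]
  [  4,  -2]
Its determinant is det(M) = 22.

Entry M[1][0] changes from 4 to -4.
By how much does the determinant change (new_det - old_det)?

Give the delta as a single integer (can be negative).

Answer: -24

Derivation:
Cofactor C_10 = 3
Entry delta = -4 - 4 = -8
Det delta = entry_delta * cofactor = -8 * 3 = -24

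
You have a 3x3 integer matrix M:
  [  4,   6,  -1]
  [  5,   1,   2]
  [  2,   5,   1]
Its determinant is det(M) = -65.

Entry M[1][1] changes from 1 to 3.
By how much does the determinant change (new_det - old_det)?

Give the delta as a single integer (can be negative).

Cofactor C_11 = 6
Entry delta = 3 - 1 = 2
Det delta = entry_delta * cofactor = 2 * 6 = 12

Answer: 12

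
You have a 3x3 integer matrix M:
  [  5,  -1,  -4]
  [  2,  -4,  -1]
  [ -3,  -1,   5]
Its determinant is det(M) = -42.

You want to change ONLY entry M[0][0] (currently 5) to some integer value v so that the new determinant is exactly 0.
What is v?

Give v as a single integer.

Answer: 3

Derivation:
det is linear in entry M[0][0]: det = old_det + (v - 5) * C_00
Cofactor C_00 = -21
Want det = 0: -42 + (v - 5) * -21 = 0
  (v - 5) = 42 / -21 = -2
  v = 5 + (-2) = 3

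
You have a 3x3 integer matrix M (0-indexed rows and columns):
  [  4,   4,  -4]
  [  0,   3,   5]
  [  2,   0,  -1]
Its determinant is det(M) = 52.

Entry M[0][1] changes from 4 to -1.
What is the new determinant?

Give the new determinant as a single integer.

Answer: 2

Derivation:
det is linear in row 0: changing M[0][1] by delta changes det by delta * cofactor(0,1).
Cofactor C_01 = (-1)^(0+1) * minor(0,1) = 10
Entry delta = -1 - 4 = -5
Det delta = -5 * 10 = -50
New det = 52 + -50 = 2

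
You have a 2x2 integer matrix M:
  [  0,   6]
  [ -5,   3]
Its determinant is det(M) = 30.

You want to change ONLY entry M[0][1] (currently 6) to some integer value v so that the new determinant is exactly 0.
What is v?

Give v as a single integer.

Answer: 0

Derivation:
det is linear in entry M[0][1]: det = old_det + (v - 6) * C_01
Cofactor C_01 = 5
Want det = 0: 30 + (v - 6) * 5 = 0
  (v - 6) = -30 / 5 = -6
  v = 6 + (-6) = 0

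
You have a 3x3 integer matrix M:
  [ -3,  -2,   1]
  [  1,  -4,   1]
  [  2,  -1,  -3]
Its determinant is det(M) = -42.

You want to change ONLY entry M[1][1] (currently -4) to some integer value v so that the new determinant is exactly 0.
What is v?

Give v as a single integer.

det is linear in entry M[1][1]: det = old_det + (v - -4) * C_11
Cofactor C_11 = 7
Want det = 0: -42 + (v - -4) * 7 = 0
  (v - -4) = 42 / 7 = 6
  v = -4 + (6) = 2

Answer: 2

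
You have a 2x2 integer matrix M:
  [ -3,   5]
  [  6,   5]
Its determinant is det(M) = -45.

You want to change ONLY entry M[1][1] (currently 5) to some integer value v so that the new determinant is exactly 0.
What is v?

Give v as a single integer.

Answer: -10

Derivation:
det is linear in entry M[1][1]: det = old_det + (v - 5) * C_11
Cofactor C_11 = -3
Want det = 0: -45 + (v - 5) * -3 = 0
  (v - 5) = 45 / -3 = -15
  v = 5 + (-15) = -10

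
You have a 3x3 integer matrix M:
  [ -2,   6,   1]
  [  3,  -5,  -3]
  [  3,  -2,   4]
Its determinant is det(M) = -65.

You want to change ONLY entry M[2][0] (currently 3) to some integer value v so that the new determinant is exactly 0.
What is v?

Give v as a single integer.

Answer: -2

Derivation:
det is linear in entry M[2][0]: det = old_det + (v - 3) * C_20
Cofactor C_20 = -13
Want det = 0: -65 + (v - 3) * -13 = 0
  (v - 3) = 65 / -13 = -5
  v = 3 + (-5) = -2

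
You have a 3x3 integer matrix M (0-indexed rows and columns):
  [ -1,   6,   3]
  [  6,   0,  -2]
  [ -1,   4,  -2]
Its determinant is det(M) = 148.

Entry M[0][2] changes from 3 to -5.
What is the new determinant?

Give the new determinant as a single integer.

Answer: -44

Derivation:
det is linear in row 0: changing M[0][2] by delta changes det by delta * cofactor(0,2).
Cofactor C_02 = (-1)^(0+2) * minor(0,2) = 24
Entry delta = -5 - 3 = -8
Det delta = -8 * 24 = -192
New det = 148 + -192 = -44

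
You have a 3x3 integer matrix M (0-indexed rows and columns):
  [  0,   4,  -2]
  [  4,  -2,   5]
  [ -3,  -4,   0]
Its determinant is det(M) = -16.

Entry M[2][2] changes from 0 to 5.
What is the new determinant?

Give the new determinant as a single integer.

Answer: -96

Derivation:
det is linear in row 2: changing M[2][2] by delta changes det by delta * cofactor(2,2).
Cofactor C_22 = (-1)^(2+2) * minor(2,2) = -16
Entry delta = 5 - 0 = 5
Det delta = 5 * -16 = -80
New det = -16 + -80 = -96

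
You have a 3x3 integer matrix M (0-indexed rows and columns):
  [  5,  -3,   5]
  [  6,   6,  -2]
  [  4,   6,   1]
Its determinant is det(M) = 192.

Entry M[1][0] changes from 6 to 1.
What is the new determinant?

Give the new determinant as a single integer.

det is linear in row 1: changing M[1][0] by delta changes det by delta * cofactor(1,0).
Cofactor C_10 = (-1)^(1+0) * minor(1,0) = 33
Entry delta = 1 - 6 = -5
Det delta = -5 * 33 = -165
New det = 192 + -165 = 27

Answer: 27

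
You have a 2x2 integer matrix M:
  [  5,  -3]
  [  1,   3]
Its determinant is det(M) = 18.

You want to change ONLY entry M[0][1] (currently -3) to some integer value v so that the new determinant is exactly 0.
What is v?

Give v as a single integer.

Answer: 15

Derivation:
det is linear in entry M[0][1]: det = old_det + (v - -3) * C_01
Cofactor C_01 = -1
Want det = 0: 18 + (v - -3) * -1 = 0
  (v - -3) = -18 / -1 = 18
  v = -3 + (18) = 15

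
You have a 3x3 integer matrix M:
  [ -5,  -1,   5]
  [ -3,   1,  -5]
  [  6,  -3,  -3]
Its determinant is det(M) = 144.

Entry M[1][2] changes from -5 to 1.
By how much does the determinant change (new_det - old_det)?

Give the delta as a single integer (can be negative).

Answer: -126

Derivation:
Cofactor C_12 = -21
Entry delta = 1 - -5 = 6
Det delta = entry_delta * cofactor = 6 * -21 = -126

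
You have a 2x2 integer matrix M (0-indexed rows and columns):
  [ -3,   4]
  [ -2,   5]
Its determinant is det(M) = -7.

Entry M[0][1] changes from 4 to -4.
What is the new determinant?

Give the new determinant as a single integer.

Answer: -23

Derivation:
det is linear in row 0: changing M[0][1] by delta changes det by delta * cofactor(0,1).
Cofactor C_01 = (-1)^(0+1) * minor(0,1) = 2
Entry delta = -4 - 4 = -8
Det delta = -8 * 2 = -16
New det = -7 + -16 = -23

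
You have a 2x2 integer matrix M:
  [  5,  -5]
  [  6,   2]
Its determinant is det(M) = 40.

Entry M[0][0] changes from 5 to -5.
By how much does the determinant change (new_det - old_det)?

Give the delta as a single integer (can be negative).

Answer: -20

Derivation:
Cofactor C_00 = 2
Entry delta = -5 - 5 = -10
Det delta = entry_delta * cofactor = -10 * 2 = -20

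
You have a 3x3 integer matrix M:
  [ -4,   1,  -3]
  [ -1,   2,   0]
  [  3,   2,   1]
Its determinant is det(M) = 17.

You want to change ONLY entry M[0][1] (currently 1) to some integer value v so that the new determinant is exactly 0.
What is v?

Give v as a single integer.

Answer: -16

Derivation:
det is linear in entry M[0][1]: det = old_det + (v - 1) * C_01
Cofactor C_01 = 1
Want det = 0: 17 + (v - 1) * 1 = 0
  (v - 1) = -17 / 1 = -17
  v = 1 + (-17) = -16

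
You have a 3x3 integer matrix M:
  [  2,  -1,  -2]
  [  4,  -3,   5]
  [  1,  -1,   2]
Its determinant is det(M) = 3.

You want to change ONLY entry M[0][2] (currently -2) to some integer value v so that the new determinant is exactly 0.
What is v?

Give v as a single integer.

det is linear in entry M[0][2]: det = old_det + (v - -2) * C_02
Cofactor C_02 = -1
Want det = 0: 3 + (v - -2) * -1 = 0
  (v - -2) = -3 / -1 = 3
  v = -2 + (3) = 1

Answer: 1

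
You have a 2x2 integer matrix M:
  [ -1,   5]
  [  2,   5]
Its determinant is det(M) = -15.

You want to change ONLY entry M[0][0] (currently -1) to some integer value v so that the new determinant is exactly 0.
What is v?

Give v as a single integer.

det is linear in entry M[0][0]: det = old_det + (v - -1) * C_00
Cofactor C_00 = 5
Want det = 0: -15 + (v - -1) * 5 = 0
  (v - -1) = 15 / 5 = 3
  v = -1 + (3) = 2

Answer: 2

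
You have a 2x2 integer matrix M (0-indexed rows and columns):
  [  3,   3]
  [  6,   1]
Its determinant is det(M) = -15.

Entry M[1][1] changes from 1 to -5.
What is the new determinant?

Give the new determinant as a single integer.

Answer: -33

Derivation:
det is linear in row 1: changing M[1][1] by delta changes det by delta * cofactor(1,1).
Cofactor C_11 = (-1)^(1+1) * minor(1,1) = 3
Entry delta = -5 - 1 = -6
Det delta = -6 * 3 = -18
New det = -15 + -18 = -33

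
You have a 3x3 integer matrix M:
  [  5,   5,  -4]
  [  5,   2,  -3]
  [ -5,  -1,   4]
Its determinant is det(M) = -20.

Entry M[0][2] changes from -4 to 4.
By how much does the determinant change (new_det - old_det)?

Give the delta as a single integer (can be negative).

Cofactor C_02 = 5
Entry delta = 4 - -4 = 8
Det delta = entry_delta * cofactor = 8 * 5 = 40

Answer: 40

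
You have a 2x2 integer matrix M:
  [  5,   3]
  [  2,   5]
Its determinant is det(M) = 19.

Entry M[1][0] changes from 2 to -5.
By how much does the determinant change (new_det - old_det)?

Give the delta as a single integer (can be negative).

Cofactor C_10 = -3
Entry delta = -5 - 2 = -7
Det delta = entry_delta * cofactor = -7 * -3 = 21

Answer: 21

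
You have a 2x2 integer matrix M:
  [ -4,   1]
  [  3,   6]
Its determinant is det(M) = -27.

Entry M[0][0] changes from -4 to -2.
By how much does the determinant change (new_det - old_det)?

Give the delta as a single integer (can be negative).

Cofactor C_00 = 6
Entry delta = -2 - -4 = 2
Det delta = entry_delta * cofactor = 2 * 6 = 12

Answer: 12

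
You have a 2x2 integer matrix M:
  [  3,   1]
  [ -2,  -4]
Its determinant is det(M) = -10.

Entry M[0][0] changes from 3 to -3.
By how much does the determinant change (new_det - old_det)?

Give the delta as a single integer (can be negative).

Answer: 24

Derivation:
Cofactor C_00 = -4
Entry delta = -3 - 3 = -6
Det delta = entry_delta * cofactor = -6 * -4 = 24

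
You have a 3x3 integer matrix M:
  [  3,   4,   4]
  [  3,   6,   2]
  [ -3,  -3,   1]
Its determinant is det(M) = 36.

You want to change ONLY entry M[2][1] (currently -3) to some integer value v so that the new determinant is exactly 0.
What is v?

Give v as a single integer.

det is linear in entry M[2][1]: det = old_det + (v - -3) * C_21
Cofactor C_21 = 6
Want det = 0: 36 + (v - -3) * 6 = 0
  (v - -3) = -36 / 6 = -6
  v = -3 + (-6) = -9

Answer: -9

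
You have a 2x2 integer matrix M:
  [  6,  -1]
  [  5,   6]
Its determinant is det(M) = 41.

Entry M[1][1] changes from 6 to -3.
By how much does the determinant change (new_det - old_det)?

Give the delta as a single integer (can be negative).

Cofactor C_11 = 6
Entry delta = -3 - 6 = -9
Det delta = entry_delta * cofactor = -9 * 6 = -54

Answer: -54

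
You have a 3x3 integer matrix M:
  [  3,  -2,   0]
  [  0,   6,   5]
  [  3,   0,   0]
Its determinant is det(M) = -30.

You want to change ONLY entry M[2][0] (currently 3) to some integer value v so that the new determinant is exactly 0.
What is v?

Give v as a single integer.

det is linear in entry M[2][0]: det = old_det + (v - 3) * C_20
Cofactor C_20 = -10
Want det = 0: -30 + (v - 3) * -10 = 0
  (v - 3) = 30 / -10 = -3
  v = 3 + (-3) = 0

Answer: 0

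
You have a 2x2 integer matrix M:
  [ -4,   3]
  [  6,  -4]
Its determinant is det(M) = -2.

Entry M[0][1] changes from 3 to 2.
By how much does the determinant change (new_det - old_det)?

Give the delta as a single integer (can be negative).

Answer: 6

Derivation:
Cofactor C_01 = -6
Entry delta = 2 - 3 = -1
Det delta = entry_delta * cofactor = -1 * -6 = 6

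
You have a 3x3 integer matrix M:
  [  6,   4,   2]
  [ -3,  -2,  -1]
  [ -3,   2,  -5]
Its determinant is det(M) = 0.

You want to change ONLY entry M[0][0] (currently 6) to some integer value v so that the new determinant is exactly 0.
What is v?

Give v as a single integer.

Answer: 6

Derivation:
det is linear in entry M[0][0]: det = old_det + (v - 6) * C_00
Cofactor C_00 = 12
Want det = 0: 0 + (v - 6) * 12 = 0
  (v - 6) = 0 / 12 = 0
  v = 6 + (0) = 6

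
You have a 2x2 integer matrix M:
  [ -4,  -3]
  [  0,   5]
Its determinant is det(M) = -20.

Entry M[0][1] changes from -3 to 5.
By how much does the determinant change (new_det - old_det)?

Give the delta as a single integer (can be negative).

Cofactor C_01 = 0
Entry delta = 5 - -3 = 8
Det delta = entry_delta * cofactor = 8 * 0 = 0

Answer: 0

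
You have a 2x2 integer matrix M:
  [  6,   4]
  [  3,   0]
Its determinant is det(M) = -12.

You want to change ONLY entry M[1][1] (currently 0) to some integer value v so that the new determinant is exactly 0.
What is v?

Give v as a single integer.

Answer: 2

Derivation:
det is linear in entry M[1][1]: det = old_det + (v - 0) * C_11
Cofactor C_11 = 6
Want det = 0: -12 + (v - 0) * 6 = 0
  (v - 0) = 12 / 6 = 2
  v = 0 + (2) = 2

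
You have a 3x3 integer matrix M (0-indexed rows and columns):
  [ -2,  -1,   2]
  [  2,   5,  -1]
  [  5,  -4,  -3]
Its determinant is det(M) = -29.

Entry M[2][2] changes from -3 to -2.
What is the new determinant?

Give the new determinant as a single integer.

Answer: -37

Derivation:
det is linear in row 2: changing M[2][2] by delta changes det by delta * cofactor(2,2).
Cofactor C_22 = (-1)^(2+2) * minor(2,2) = -8
Entry delta = -2 - -3 = 1
Det delta = 1 * -8 = -8
New det = -29 + -8 = -37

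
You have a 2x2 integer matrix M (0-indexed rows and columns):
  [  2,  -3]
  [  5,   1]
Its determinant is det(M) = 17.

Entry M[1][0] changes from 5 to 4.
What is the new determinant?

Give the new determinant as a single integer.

det is linear in row 1: changing M[1][0] by delta changes det by delta * cofactor(1,0).
Cofactor C_10 = (-1)^(1+0) * minor(1,0) = 3
Entry delta = 4 - 5 = -1
Det delta = -1 * 3 = -3
New det = 17 + -3 = 14

Answer: 14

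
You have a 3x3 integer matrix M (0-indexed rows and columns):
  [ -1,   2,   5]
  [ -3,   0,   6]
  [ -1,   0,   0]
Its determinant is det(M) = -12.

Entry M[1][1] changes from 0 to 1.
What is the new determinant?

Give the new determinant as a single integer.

Answer: -7

Derivation:
det is linear in row 1: changing M[1][1] by delta changes det by delta * cofactor(1,1).
Cofactor C_11 = (-1)^(1+1) * minor(1,1) = 5
Entry delta = 1 - 0 = 1
Det delta = 1 * 5 = 5
New det = -12 + 5 = -7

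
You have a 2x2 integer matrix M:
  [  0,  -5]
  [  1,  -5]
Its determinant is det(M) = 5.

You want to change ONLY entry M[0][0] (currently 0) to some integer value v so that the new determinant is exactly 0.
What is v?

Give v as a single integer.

Answer: 1

Derivation:
det is linear in entry M[0][0]: det = old_det + (v - 0) * C_00
Cofactor C_00 = -5
Want det = 0: 5 + (v - 0) * -5 = 0
  (v - 0) = -5 / -5 = 1
  v = 0 + (1) = 1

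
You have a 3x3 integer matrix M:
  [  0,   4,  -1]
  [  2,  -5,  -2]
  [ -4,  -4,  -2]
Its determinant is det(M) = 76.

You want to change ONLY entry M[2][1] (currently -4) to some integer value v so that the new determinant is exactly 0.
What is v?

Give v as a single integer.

Answer: 34

Derivation:
det is linear in entry M[2][1]: det = old_det + (v - -4) * C_21
Cofactor C_21 = -2
Want det = 0: 76 + (v - -4) * -2 = 0
  (v - -4) = -76 / -2 = 38
  v = -4 + (38) = 34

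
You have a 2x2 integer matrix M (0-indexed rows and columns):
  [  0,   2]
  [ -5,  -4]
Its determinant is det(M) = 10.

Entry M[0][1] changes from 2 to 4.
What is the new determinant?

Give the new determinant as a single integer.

Answer: 20

Derivation:
det is linear in row 0: changing M[0][1] by delta changes det by delta * cofactor(0,1).
Cofactor C_01 = (-1)^(0+1) * minor(0,1) = 5
Entry delta = 4 - 2 = 2
Det delta = 2 * 5 = 10
New det = 10 + 10 = 20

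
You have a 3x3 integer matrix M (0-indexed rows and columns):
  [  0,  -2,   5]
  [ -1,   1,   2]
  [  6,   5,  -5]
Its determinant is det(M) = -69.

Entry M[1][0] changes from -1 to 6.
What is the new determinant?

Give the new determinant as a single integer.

Answer: 36

Derivation:
det is linear in row 1: changing M[1][0] by delta changes det by delta * cofactor(1,0).
Cofactor C_10 = (-1)^(1+0) * minor(1,0) = 15
Entry delta = 6 - -1 = 7
Det delta = 7 * 15 = 105
New det = -69 + 105 = 36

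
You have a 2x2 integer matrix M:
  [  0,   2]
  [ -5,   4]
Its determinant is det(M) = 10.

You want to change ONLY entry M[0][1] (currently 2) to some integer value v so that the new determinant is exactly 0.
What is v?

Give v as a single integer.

det is linear in entry M[0][1]: det = old_det + (v - 2) * C_01
Cofactor C_01 = 5
Want det = 0: 10 + (v - 2) * 5 = 0
  (v - 2) = -10 / 5 = -2
  v = 2 + (-2) = 0

Answer: 0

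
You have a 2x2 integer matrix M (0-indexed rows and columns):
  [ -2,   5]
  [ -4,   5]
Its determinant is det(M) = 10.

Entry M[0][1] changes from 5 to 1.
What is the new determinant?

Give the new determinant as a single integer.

det is linear in row 0: changing M[0][1] by delta changes det by delta * cofactor(0,1).
Cofactor C_01 = (-1)^(0+1) * minor(0,1) = 4
Entry delta = 1 - 5 = -4
Det delta = -4 * 4 = -16
New det = 10 + -16 = -6

Answer: -6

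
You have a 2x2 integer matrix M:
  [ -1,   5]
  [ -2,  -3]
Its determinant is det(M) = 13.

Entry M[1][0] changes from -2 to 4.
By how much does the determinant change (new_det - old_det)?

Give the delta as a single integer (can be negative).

Answer: -30

Derivation:
Cofactor C_10 = -5
Entry delta = 4 - -2 = 6
Det delta = entry_delta * cofactor = 6 * -5 = -30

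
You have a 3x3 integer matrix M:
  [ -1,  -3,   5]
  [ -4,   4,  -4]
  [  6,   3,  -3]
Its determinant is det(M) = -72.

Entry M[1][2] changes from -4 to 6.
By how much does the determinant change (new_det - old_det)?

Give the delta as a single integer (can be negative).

Answer: -150

Derivation:
Cofactor C_12 = -15
Entry delta = 6 - -4 = 10
Det delta = entry_delta * cofactor = 10 * -15 = -150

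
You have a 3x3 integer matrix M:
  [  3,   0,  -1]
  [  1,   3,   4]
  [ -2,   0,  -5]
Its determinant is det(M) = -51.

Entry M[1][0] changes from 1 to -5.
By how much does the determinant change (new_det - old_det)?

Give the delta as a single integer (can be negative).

Cofactor C_10 = 0
Entry delta = -5 - 1 = -6
Det delta = entry_delta * cofactor = -6 * 0 = 0

Answer: 0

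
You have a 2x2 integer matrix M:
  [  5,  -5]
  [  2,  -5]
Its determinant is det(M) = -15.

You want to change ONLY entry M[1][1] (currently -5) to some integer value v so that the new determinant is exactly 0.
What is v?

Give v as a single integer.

Answer: -2

Derivation:
det is linear in entry M[1][1]: det = old_det + (v - -5) * C_11
Cofactor C_11 = 5
Want det = 0: -15 + (v - -5) * 5 = 0
  (v - -5) = 15 / 5 = 3
  v = -5 + (3) = -2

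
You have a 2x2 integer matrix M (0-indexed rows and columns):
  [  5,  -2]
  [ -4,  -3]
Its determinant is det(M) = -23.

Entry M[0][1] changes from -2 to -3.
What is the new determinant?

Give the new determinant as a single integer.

det is linear in row 0: changing M[0][1] by delta changes det by delta * cofactor(0,1).
Cofactor C_01 = (-1)^(0+1) * minor(0,1) = 4
Entry delta = -3 - -2 = -1
Det delta = -1 * 4 = -4
New det = -23 + -4 = -27

Answer: -27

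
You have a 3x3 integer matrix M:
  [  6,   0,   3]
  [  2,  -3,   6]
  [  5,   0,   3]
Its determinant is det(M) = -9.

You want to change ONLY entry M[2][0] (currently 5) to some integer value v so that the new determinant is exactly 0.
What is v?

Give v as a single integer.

Answer: 6

Derivation:
det is linear in entry M[2][0]: det = old_det + (v - 5) * C_20
Cofactor C_20 = 9
Want det = 0: -9 + (v - 5) * 9 = 0
  (v - 5) = 9 / 9 = 1
  v = 5 + (1) = 6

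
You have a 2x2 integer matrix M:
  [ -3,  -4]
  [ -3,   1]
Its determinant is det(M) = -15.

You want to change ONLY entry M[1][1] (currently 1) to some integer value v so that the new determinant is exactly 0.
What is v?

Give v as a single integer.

det is linear in entry M[1][1]: det = old_det + (v - 1) * C_11
Cofactor C_11 = -3
Want det = 0: -15 + (v - 1) * -3 = 0
  (v - 1) = 15 / -3 = -5
  v = 1 + (-5) = -4

Answer: -4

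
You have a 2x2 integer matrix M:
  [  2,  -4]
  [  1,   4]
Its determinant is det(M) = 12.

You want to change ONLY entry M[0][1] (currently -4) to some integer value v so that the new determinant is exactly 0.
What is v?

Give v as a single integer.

Answer: 8

Derivation:
det is linear in entry M[0][1]: det = old_det + (v - -4) * C_01
Cofactor C_01 = -1
Want det = 0: 12 + (v - -4) * -1 = 0
  (v - -4) = -12 / -1 = 12
  v = -4 + (12) = 8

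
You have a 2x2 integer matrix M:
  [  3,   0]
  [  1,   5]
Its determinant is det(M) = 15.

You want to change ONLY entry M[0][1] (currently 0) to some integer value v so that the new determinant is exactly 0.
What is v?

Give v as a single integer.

det is linear in entry M[0][1]: det = old_det + (v - 0) * C_01
Cofactor C_01 = -1
Want det = 0: 15 + (v - 0) * -1 = 0
  (v - 0) = -15 / -1 = 15
  v = 0 + (15) = 15

Answer: 15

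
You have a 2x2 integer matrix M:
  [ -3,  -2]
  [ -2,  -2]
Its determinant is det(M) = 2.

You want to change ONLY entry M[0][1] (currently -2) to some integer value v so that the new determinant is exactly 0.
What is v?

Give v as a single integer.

det is linear in entry M[0][1]: det = old_det + (v - -2) * C_01
Cofactor C_01 = 2
Want det = 0: 2 + (v - -2) * 2 = 0
  (v - -2) = -2 / 2 = -1
  v = -2 + (-1) = -3

Answer: -3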